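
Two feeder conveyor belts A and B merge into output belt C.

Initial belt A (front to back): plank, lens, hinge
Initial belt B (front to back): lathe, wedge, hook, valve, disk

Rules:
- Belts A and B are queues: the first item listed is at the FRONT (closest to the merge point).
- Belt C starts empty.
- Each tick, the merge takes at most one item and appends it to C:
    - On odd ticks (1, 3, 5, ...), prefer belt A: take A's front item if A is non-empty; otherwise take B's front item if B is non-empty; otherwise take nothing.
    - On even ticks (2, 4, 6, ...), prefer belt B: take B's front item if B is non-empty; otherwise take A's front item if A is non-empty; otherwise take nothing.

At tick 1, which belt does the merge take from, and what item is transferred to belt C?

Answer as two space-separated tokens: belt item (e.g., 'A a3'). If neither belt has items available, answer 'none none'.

Answer: A plank

Derivation:
Tick 1: prefer A, take plank from A; A=[lens,hinge] B=[lathe,wedge,hook,valve,disk] C=[plank]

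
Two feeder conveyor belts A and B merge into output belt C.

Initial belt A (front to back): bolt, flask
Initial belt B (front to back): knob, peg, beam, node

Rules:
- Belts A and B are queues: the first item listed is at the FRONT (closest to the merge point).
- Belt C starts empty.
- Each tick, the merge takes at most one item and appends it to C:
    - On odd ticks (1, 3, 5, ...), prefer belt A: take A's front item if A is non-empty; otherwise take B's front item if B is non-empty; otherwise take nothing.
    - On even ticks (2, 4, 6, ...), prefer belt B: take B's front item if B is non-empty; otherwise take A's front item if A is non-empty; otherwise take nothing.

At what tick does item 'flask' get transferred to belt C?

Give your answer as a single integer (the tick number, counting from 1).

Tick 1: prefer A, take bolt from A; A=[flask] B=[knob,peg,beam,node] C=[bolt]
Tick 2: prefer B, take knob from B; A=[flask] B=[peg,beam,node] C=[bolt,knob]
Tick 3: prefer A, take flask from A; A=[-] B=[peg,beam,node] C=[bolt,knob,flask]

Answer: 3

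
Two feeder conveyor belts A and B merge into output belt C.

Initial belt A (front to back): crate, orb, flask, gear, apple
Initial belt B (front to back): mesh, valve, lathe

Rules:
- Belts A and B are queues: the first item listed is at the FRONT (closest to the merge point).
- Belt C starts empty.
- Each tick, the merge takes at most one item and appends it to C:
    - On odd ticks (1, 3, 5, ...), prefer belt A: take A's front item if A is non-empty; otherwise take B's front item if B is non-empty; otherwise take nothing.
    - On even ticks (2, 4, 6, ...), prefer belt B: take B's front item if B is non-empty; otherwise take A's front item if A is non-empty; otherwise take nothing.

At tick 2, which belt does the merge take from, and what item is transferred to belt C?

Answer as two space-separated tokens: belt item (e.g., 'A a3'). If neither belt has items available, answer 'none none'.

Tick 1: prefer A, take crate from A; A=[orb,flask,gear,apple] B=[mesh,valve,lathe] C=[crate]
Tick 2: prefer B, take mesh from B; A=[orb,flask,gear,apple] B=[valve,lathe] C=[crate,mesh]

Answer: B mesh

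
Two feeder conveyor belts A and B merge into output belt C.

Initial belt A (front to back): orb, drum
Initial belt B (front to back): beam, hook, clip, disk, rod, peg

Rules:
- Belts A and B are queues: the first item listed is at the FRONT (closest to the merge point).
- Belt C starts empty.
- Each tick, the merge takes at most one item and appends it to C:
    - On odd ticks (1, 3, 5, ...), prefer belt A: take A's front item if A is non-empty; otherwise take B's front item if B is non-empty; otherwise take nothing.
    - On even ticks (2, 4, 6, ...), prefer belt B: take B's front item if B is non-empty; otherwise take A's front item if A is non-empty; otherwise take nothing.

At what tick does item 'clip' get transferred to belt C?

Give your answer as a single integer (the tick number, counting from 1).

Answer: 5

Derivation:
Tick 1: prefer A, take orb from A; A=[drum] B=[beam,hook,clip,disk,rod,peg] C=[orb]
Tick 2: prefer B, take beam from B; A=[drum] B=[hook,clip,disk,rod,peg] C=[orb,beam]
Tick 3: prefer A, take drum from A; A=[-] B=[hook,clip,disk,rod,peg] C=[orb,beam,drum]
Tick 4: prefer B, take hook from B; A=[-] B=[clip,disk,rod,peg] C=[orb,beam,drum,hook]
Tick 5: prefer A, take clip from B; A=[-] B=[disk,rod,peg] C=[orb,beam,drum,hook,clip]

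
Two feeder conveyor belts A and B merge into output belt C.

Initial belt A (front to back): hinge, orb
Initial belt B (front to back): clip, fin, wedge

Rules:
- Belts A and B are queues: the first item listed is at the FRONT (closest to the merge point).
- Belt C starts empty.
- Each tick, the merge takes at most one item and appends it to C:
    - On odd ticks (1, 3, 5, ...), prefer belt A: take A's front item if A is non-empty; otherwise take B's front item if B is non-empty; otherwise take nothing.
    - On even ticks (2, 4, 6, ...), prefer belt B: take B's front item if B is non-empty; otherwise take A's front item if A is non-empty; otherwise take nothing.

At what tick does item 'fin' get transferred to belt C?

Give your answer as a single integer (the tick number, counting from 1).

Answer: 4

Derivation:
Tick 1: prefer A, take hinge from A; A=[orb] B=[clip,fin,wedge] C=[hinge]
Tick 2: prefer B, take clip from B; A=[orb] B=[fin,wedge] C=[hinge,clip]
Tick 3: prefer A, take orb from A; A=[-] B=[fin,wedge] C=[hinge,clip,orb]
Tick 4: prefer B, take fin from B; A=[-] B=[wedge] C=[hinge,clip,orb,fin]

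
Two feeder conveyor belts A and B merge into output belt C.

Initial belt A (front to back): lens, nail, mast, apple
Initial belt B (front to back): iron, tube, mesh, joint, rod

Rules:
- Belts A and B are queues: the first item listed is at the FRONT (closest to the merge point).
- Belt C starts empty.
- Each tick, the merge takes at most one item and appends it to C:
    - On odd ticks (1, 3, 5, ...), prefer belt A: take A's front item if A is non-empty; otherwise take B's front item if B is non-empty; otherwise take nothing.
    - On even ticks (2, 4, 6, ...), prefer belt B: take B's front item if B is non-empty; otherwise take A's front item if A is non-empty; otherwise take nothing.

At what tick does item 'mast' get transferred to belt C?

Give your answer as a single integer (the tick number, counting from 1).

Tick 1: prefer A, take lens from A; A=[nail,mast,apple] B=[iron,tube,mesh,joint,rod] C=[lens]
Tick 2: prefer B, take iron from B; A=[nail,mast,apple] B=[tube,mesh,joint,rod] C=[lens,iron]
Tick 3: prefer A, take nail from A; A=[mast,apple] B=[tube,mesh,joint,rod] C=[lens,iron,nail]
Tick 4: prefer B, take tube from B; A=[mast,apple] B=[mesh,joint,rod] C=[lens,iron,nail,tube]
Tick 5: prefer A, take mast from A; A=[apple] B=[mesh,joint,rod] C=[lens,iron,nail,tube,mast]

Answer: 5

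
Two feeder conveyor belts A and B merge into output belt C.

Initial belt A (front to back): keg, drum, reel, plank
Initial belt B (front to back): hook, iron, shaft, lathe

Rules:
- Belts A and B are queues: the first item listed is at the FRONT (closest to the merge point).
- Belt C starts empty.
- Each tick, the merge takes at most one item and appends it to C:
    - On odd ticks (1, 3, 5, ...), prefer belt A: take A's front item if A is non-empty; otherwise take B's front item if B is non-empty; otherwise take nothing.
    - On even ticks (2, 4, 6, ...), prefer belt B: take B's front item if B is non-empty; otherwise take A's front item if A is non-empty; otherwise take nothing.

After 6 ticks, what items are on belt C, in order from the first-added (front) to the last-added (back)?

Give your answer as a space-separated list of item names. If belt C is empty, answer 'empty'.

Tick 1: prefer A, take keg from A; A=[drum,reel,plank] B=[hook,iron,shaft,lathe] C=[keg]
Tick 2: prefer B, take hook from B; A=[drum,reel,plank] B=[iron,shaft,lathe] C=[keg,hook]
Tick 3: prefer A, take drum from A; A=[reel,plank] B=[iron,shaft,lathe] C=[keg,hook,drum]
Tick 4: prefer B, take iron from B; A=[reel,plank] B=[shaft,lathe] C=[keg,hook,drum,iron]
Tick 5: prefer A, take reel from A; A=[plank] B=[shaft,lathe] C=[keg,hook,drum,iron,reel]
Tick 6: prefer B, take shaft from B; A=[plank] B=[lathe] C=[keg,hook,drum,iron,reel,shaft]

Answer: keg hook drum iron reel shaft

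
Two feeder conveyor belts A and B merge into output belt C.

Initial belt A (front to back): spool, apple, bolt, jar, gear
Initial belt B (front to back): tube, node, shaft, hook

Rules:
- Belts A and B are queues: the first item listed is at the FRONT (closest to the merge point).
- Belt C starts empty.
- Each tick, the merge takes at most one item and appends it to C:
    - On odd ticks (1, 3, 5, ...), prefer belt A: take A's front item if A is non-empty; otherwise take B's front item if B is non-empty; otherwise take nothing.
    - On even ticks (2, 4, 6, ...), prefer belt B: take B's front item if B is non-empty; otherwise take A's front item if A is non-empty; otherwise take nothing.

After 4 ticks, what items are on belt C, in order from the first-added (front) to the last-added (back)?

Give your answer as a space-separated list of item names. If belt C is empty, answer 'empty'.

Answer: spool tube apple node

Derivation:
Tick 1: prefer A, take spool from A; A=[apple,bolt,jar,gear] B=[tube,node,shaft,hook] C=[spool]
Tick 2: prefer B, take tube from B; A=[apple,bolt,jar,gear] B=[node,shaft,hook] C=[spool,tube]
Tick 3: prefer A, take apple from A; A=[bolt,jar,gear] B=[node,shaft,hook] C=[spool,tube,apple]
Tick 4: prefer B, take node from B; A=[bolt,jar,gear] B=[shaft,hook] C=[spool,tube,apple,node]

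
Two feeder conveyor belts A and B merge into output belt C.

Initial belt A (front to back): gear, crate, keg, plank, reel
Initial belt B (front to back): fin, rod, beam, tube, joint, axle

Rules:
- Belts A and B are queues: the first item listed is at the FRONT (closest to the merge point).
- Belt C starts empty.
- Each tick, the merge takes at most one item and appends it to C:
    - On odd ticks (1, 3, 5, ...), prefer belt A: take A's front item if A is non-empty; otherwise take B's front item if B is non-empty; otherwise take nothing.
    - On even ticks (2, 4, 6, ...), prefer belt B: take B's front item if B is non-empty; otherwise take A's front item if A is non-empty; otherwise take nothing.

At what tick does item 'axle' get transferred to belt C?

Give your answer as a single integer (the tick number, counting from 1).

Tick 1: prefer A, take gear from A; A=[crate,keg,plank,reel] B=[fin,rod,beam,tube,joint,axle] C=[gear]
Tick 2: prefer B, take fin from B; A=[crate,keg,plank,reel] B=[rod,beam,tube,joint,axle] C=[gear,fin]
Tick 3: prefer A, take crate from A; A=[keg,plank,reel] B=[rod,beam,tube,joint,axle] C=[gear,fin,crate]
Tick 4: prefer B, take rod from B; A=[keg,plank,reel] B=[beam,tube,joint,axle] C=[gear,fin,crate,rod]
Tick 5: prefer A, take keg from A; A=[plank,reel] B=[beam,tube,joint,axle] C=[gear,fin,crate,rod,keg]
Tick 6: prefer B, take beam from B; A=[plank,reel] B=[tube,joint,axle] C=[gear,fin,crate,rod,keg,beam]
Tick 7: prefer A, take plank from A; A=[reel] B=[tube,joint,axle] C=[gear,fin,crate,rod,keg,beam,plank]
Tick 8: prefer B, take tube from B; A=[reel] B=[joint,axle] C=[gear,fin,crate,rod,keg,beam,plank,tube]
Tick 9: prefer A, take reel from A; A=[-] B=[joint,axle] C=[gear,fin,crate,rod,keg,beam,plank,tube,reel]
Tick 10: prefer B, take joint from B; A=[-] B=[axle] C=[gear,fin,crate,rod,keg,beam,plank,tube,reel,joint]
Tick 11: prefer A, take axle from B; A=[-] B=[-] C=[gear,fin,crate,rod,keg,beam,plank,tube,reel,joint,axle]

Answer: 11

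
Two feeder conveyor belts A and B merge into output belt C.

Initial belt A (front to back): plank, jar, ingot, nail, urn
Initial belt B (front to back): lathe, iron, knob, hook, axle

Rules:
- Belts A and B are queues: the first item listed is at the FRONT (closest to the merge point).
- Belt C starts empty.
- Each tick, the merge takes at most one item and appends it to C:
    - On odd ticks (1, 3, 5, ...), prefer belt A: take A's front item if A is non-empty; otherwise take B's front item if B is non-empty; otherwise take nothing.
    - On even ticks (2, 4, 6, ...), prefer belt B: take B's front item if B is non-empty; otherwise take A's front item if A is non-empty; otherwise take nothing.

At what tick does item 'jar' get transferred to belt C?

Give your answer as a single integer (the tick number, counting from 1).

Tick 1: prefer A, take plank from A; A=[jar,ingot,nail,urn] B=[lathe,iron,knob,hook,axle] C=[plank]
Tick 2: prefer B, take lathe from B; A=[jar,ingot,nail,urn] B=[iron,knob,hook,axle] C=[plank,lathe]
Tick 3: prefer A, take jar from A; A=[ingot,nail,urn] B=[iron,knob,hook,axle] C=[plank,lathe,jar]

Answer: 3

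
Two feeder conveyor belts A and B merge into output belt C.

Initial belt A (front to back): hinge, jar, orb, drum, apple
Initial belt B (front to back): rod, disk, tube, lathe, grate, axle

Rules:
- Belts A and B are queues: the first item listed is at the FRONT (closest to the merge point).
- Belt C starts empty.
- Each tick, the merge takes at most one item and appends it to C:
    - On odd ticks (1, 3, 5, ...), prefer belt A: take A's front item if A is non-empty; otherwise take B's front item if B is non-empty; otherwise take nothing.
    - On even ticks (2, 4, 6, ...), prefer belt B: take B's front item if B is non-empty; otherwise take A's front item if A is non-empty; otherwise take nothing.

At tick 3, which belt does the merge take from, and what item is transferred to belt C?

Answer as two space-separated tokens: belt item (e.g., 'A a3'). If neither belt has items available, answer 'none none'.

Answer: A jar

Derivation:
Tick 1: prefer A, take hinge from A; A=[jar,orb,drum,apple] B=[rod,disk,tube,lathe,grate,axle] C=[hinge]
Tick 2: prefer B, take rod from B; A=[jar,orb,drum,apple] B=[disk,tube,lathe,grate,axle] C=[hinge,rod]
Tick 3: prefer A, take jar from A; A=[orb,drum,apple] B=[disk,tube,lathe,grate,axle] C=[hinge,rod,jar]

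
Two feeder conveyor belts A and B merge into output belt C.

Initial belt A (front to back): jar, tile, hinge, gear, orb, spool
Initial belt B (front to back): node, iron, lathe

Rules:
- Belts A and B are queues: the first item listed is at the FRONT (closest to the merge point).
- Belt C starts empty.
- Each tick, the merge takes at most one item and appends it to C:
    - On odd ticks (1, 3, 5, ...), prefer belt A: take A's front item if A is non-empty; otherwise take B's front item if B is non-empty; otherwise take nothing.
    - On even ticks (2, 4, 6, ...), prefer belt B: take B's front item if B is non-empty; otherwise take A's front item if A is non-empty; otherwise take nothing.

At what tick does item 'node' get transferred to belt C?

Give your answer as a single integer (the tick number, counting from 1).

Tick 1: prefer A, take jar from A; A=[tile,hinge,gear,orb,spool] B=[node,iron,lathe] C=[jar]
Tick 2: prefer B, take node from B; A=[tile,hinge,gear,orb,spool] B=[iron,lathe] C=[jar,node]

Answer: 2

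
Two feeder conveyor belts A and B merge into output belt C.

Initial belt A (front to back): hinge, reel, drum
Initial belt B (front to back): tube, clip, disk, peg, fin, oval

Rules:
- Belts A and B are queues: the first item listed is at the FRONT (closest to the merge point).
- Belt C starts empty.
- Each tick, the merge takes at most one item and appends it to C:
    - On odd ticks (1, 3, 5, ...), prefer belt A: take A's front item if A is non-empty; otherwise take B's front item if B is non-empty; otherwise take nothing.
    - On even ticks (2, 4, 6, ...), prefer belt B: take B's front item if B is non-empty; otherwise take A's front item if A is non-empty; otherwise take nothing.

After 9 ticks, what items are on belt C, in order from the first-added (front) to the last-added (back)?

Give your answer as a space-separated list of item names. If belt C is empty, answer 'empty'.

Answer: hinge tube reel clip drum disk peg fin oval

Derivation:
Tick 1: prefer A, take hinge from A; A=[reel,drum] B=[tube,clip,disk,peg,fin,oval] C=[hinge]
Tick 2: prefer B, take tube from B; A=[reel,drum] B=[clip,disk,peg,fin,oval] C=[hinge,tube]
Tick 3: prefer A, take reel from A; A=[drum] B=[clip,disk,peg,fin,oval] C=[hinge,tube,reel]
Tick 4: prefer B, take clip from B; A=[drum] B=[disk,peg,fin,oval] C=[hinge,tube,reel,clip]
Tick 5: prefer A, take drum from A; A=[-] B=[disk,peg,fin,oval] C=[hinge,tube,reel,clip,drum]
Tick 6: prefer B, take disk from B; A=[-] B=[peg,fin,oval] C=[hinge,tube,reel,clip,drum,disk]
Tick 7: prefer A, take peg from B; A=[-] B=[fin,oval] C=[hinge,tube,reel,clip,drum,disk,peg]
Tick 8: prefer B, take fin from B; A=[-] B=[oval] C=[hinge,tube,reel,clip,drum,disk,peg,fin]
Tick 9: prefer A, take oval from B; A=[-] B=[-] C=[hinge,tube,reel,clip,drum,disk,peg,fin,oval]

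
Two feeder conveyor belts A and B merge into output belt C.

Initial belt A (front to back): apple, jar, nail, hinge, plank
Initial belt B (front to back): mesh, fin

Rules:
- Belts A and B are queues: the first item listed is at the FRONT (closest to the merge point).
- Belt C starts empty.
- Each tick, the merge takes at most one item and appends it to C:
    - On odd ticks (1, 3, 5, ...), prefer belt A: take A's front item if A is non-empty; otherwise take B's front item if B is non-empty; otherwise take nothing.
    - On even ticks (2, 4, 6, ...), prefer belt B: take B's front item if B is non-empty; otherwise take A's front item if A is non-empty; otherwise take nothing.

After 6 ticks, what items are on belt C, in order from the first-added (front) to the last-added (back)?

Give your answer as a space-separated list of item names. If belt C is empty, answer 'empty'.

Tick 1: prefer A, take apple from A; A=[jar,nail,hinge,plank] B=[mesh,fin] C=[apple]
Tick 2: prefer B, take mesh from B; A=[jar,nail,hinge,plank] B=[fin] C=[apple,mesh]
Tick 3: prefer A, take jar from A; A=[nail,hinge,plank] B=[fin] C=[apple,mesh,jar]
Tick 4: prefer B, take fin from B; A=[nail,hinge,plank] B=[-] C=[apple,mesh,jar,fin]
Tick 5: prefer A, take nail from A; A=[hinge,plank] B=[-] C=[apple,mesh,jar,fin,nail]
Tick 6: prefer B, take hinge from A; A=[plank] B=[-] C=[apple,mesh,jar,fin,nail,hinge]

Answer: apple mesh jar fin nail hinge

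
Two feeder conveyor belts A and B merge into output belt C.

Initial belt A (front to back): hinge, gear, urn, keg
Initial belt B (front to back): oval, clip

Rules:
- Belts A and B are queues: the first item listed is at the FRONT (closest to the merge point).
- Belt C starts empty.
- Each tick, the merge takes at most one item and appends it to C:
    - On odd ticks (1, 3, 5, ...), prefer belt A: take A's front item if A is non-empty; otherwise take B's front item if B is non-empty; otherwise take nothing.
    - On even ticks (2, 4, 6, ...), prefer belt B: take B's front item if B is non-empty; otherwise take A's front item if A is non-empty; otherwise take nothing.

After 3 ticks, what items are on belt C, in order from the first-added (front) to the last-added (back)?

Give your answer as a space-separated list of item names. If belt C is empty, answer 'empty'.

Answer: hinge oval gear

Derivation:
Tick 1: prefer A, take hinge from A; A=[gear,urn,keg] B=[oval,clip] C=[hinge]
Tick 2: prefer B, take oval from B; A=[gear,urn,keg] B=[clip] C=[hinge,oval]
Tick 3: prefer A, take gear from A; A=[urn,keg] B=[clip] C=[hinge,oval,gear]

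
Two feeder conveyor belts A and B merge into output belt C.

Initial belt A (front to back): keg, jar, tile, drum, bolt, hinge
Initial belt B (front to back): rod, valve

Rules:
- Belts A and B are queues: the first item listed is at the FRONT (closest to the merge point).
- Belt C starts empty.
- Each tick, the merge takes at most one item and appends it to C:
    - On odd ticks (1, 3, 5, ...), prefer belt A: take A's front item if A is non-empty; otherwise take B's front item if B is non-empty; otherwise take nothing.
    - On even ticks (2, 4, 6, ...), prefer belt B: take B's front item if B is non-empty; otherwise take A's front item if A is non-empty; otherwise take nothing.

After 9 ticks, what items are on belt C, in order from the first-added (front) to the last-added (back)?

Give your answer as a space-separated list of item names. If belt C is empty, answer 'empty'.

Answer: keg rod jar valve tile drum bolt hinge

Derivation:
Tick 1: prefer A, take keg from A; A=[jar,tile,drum,bolt,hinge] B=[rod,valve] C=[keg]
Tick 2: prefer B, take rod from B; A=[jar,tile,drum,bolt,hinge] B=[valve] C=[keg,rod]
Tick 3: prefer A, take jar from A; A=[tile,drum,bolt,hinge] B=[valve] C=[keg,rod,jar]
Tick 4: prefer B, take valve from B; A=[tile,drum,bolt,hinge] B=[-] C=[keg,rod,jar,valve]
Tick 5: prefer A, take tile from A; A=[drum,bolt,hinge] B=[-] C=[keg,rod,jar,valve,tile]
Tick 6: prefer B, take drum from A; A=[bolt,hinge] B=[-] C=[keg,rod,jar,valve,tile,drum]
Tick 7: prefer A, take bolt from A; A=[hinge] B=[-] C=[keg,rod,jar,valve,tile,drum,bolt]
Tick 8: prefer B, take hinge from A; A=[-] B=[-] C=[keg,rod,jar,valve,tile,drum,bolt,hinge]
Tick 9: prefer A, both empty, nothing taken; A=[-] B=[-] C=[keg,rod,jar,valve,tile,drum,bolt,hinge]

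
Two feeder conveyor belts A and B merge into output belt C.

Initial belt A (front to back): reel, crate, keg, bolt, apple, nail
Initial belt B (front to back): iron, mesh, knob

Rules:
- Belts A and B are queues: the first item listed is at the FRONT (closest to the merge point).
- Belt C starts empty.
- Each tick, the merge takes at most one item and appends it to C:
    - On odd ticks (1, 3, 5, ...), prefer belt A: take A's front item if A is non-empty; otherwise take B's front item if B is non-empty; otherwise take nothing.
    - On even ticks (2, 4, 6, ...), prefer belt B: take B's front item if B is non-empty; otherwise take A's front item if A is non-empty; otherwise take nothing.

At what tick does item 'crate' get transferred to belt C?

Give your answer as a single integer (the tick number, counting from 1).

Answer: 3

Derivation:
Tick 1: prefer A, take reel from A; A=[crate,keg,bolt,apple,nail] B=[iron,mesh,knob] C=[reel]
Tick 2: prefer B, take iron from B; A=[crate,keg,bolt,apple,nail] B=[mesh,knob] C=[reel,iron]
Tick 3: prefer A, take crate from A; A=[keg,bolt,apple,nail] B=[mesh,knob] C=[reel,iron,crate]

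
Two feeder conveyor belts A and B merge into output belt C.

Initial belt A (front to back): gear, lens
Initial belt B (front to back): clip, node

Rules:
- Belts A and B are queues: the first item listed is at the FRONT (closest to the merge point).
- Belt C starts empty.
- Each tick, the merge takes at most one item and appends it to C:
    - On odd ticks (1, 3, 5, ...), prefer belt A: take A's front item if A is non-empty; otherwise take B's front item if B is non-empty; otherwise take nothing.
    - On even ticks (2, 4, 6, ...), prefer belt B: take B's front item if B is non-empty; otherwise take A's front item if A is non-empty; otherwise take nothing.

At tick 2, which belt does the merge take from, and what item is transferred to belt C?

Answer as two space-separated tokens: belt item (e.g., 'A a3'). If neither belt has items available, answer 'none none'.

Answer: B clip

Derivation:
Tick 1: prefer A, take gear from A; A=[lens] B=[clip,node] C=[gear]
Tick 2: prefer B, take clip from B; A=[lens] B=[node] C=[gear,clip]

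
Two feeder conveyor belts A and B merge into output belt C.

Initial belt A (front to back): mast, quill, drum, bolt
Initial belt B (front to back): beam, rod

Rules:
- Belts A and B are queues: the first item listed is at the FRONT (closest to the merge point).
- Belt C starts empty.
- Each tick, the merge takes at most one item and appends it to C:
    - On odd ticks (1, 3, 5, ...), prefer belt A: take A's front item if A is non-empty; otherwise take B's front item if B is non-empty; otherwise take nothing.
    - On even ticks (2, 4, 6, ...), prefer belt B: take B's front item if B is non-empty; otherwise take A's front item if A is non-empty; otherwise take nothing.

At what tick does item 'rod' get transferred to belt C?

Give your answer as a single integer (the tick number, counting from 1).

Tick 1: prefer A, take mast from A; A=[quill,drum,bolt] B=[beam,rod] C=[mast]
Tick 2: prefer B, take beam from B; A=[quill,drum,bolt] B=[rod] C=[mast,beam]
Tick 3: prefer A, take quill from A; A=[drum,bolt] B=[rod] C=[mast,beam,quill]
Tick 4: prefer B, take rod from B; A=[drum,bolt] B=[-] C=[mast,beam,quill,rod]

Answer: 4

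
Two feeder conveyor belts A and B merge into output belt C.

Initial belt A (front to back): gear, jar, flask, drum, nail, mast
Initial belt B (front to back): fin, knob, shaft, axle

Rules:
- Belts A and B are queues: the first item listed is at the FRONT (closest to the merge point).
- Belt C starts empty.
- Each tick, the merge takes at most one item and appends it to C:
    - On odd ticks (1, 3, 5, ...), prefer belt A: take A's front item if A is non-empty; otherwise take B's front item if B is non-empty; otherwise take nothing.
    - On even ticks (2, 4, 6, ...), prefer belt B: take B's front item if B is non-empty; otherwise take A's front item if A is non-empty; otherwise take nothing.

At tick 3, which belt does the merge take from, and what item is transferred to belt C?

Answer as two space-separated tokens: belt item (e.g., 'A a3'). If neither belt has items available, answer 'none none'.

Tick 1: prefer A, take gear from A; A=[jar,flask,drum,nail,mast] B=[fin,knob,shaft,axle] C=[gear]
Tick 2: prefer B, take fin from B; A=[jar,flask,drum,nail,mast] B=[knob,shaft,axle] C=[gear,fin]
Tick 3: prefer A, take jar from A; A=[flask,drum,nail,mast] B=[knob,shaft,axle] C=[gear,fin,jar]

Answer: A jar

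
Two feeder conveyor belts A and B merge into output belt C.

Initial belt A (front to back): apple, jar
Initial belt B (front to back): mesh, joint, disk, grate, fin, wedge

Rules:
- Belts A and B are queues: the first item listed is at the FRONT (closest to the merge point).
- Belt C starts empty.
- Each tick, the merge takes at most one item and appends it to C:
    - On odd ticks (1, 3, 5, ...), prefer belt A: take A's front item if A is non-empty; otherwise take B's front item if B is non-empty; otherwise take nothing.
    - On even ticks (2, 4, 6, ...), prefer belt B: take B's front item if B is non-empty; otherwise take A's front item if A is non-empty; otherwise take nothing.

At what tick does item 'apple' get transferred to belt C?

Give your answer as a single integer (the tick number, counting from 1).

Answer: 1

Derivation:
Tick 1: prefer A, take apple from A; A=[jar] B=[mesh,joint,disk,grate,fin,wedge] C=[apple]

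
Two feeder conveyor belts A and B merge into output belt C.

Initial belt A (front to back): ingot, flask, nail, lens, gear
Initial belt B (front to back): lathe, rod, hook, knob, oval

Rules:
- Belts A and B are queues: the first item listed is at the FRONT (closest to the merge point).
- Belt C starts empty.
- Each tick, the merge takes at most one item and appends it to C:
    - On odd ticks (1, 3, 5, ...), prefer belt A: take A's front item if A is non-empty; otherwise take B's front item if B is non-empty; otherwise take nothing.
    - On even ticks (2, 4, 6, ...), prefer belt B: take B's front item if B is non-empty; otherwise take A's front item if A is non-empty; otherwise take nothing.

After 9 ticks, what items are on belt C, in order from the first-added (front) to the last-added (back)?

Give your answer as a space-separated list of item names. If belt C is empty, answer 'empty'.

Answer: ingot lathe flask rod nail hook lens knob gear

Derivation:
Tick 1: prefer A, take ingot from A; A=[flask,nail,lens,gear] B=[lathe,rod,hook,knob,oval] C=[ingot]
Tick 2: prefer B, take lathe from B; A=[flask,nail,lens,gear] B=[rod,hook,knob,oval] C=[ingot,lathe]
Tick 3: prefer A, take flask from A; A=[nail,lens,gear] B=[rod,hook,knob,oval] C=[ingot,lathe,flask]
Tick 4: prefer B, take rod from B; A=[nail,lens,gear] B=[hook,knob,oval] C=[ingot,lathe,flask,rod]
Tick 5: prefer A, take nail from A; A=[lens,gear] B=[hook,knob,oval] C=[ingot,lathe,flask,rod,nail]
Tick 6: prefer B, take hook from B; A=[lens,gear] B=[knob,oval] C=[ingot,lathe,flask,rod,nail,hook]
Tick 7: prefer A, take lens from A; A=[gear] B=[knob,oval] C=[ingot,lathe,flask,rod,nail,hook,lens]
Tick 8: prefer B, take knob from B; A=[gear] B=[oval] C=[ingot,lathe,flask,rod,nail,hook,lens,knob]
Tick 9: prefer A, take gear from A; A=[-] B=[oval] C=[ingot,lathe,flask,rod,nail,hook,lens,knob,gear]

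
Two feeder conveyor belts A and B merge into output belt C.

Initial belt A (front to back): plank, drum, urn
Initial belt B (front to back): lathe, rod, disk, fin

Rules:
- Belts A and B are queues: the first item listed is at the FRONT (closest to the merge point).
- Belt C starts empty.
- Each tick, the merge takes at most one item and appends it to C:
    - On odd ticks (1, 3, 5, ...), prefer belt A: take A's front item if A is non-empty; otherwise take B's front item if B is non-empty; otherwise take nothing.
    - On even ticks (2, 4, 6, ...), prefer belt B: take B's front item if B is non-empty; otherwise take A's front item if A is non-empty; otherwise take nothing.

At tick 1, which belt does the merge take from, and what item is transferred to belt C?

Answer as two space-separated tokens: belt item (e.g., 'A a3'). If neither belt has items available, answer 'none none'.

Tick 1: prefer A, take plank from A; A=[drum,urn] B=[lathe,rod,disk,fin] C=[plank]

Answer: A plank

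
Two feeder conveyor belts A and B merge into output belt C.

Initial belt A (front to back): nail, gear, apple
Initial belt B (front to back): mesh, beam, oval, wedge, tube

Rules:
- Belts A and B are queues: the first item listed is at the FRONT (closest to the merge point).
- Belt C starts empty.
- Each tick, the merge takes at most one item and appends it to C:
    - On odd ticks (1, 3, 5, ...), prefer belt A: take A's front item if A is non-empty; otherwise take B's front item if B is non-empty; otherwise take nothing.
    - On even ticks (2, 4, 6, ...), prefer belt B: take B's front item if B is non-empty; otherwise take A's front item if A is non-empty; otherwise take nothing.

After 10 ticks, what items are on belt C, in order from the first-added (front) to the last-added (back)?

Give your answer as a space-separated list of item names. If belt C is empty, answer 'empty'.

Tick 1: prefer A, take nail from A; A=[gear,apple] B=[mesh,beam,oval,wedge,tube] C=[nail]
Tick 2: prefer B, take mesh from B; A=[gear,apple] B=[beam,oval,wedge,tube] C=[nail,mesh]
Tick 3: prefer A, take gear from A; A=[apple] B=[beam,oval,wedge,tube] C=[nail,mesh,gear]
Tick 4: prefer B, take beam from B; A=[apple] B=[oval,wedge,tube] C=[nail,mesh,gear,beam]
Tick 5: prefer A, take apple from A; A=[-] B=[oval,wedge,tube] C=[nail,mesh,gear,beam,apple]
Tick 6: prefer B, take oval from B; A=[-] B=[wedge,tube] C=[nail,mesh,gear,beam,apple,oval]
Tick 7: prefer A, take wedge from B; A=[-] B=[tube] C=[nail,mesh,gear,beam,apple,oval,wedge]
Tick 8: prefer B, take tube from B; A=[-] B=[-] C=[nail,mesh,gear,beam,apple,oval,wedge,tube]
Tick 9: prefer A, both empty, nothing taken; A=[-] B=[-] C=[nail,mesh,gear,beam,apple,oval,wedge,tube]
Tick 10: prefer B, both empty, nothing taken; A=[-] B=[-] C=[nail,mesh,gear,beam,apple,oval,wedge,tube]

Answer: nail mesh gear beam apple oval wedge tube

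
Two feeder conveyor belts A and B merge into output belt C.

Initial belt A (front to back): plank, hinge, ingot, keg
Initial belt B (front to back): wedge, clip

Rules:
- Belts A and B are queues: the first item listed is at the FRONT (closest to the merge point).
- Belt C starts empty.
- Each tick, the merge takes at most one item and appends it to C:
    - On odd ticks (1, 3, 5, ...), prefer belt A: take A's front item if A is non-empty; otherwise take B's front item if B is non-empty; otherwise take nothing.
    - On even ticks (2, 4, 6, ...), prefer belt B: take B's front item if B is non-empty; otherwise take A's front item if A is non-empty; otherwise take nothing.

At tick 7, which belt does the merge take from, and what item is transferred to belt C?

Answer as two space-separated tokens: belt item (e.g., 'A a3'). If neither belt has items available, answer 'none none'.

Answer: none none

Derivation:
Tick 1: prefer A, take plank from A; A=[hinge,ingot,keg] B=[wedge,clip] C=[plank]
Tick 2: prefer B, take wedge from B; A=[hinge,ingot,keg] B=[clip] C=[plank,wedge]
Tick 3: prefer A, take hinge from A; A=[ingot,keg] B=[clip] C=[plank,wedge,hinge]
Tick 4: prefer B, take clip from B; A=[ingot,keg] B=[-] C=[plank,wedge,hinge,clip]
Tick 5: prefer A, take ingot from A; A=[keg] B=[-] C=[plank,wedge,hinge,clip,ingot]
Tick 6: prefer B, take keg from A; A=[-] B=[-] C=[plank,wedge,hinge,clip,ingot,keg]
Tick 7: prefer A, both empty, nothing taken; A=[-] B=[-] C=[plank,wedge,hinge,clip,ingot,keg]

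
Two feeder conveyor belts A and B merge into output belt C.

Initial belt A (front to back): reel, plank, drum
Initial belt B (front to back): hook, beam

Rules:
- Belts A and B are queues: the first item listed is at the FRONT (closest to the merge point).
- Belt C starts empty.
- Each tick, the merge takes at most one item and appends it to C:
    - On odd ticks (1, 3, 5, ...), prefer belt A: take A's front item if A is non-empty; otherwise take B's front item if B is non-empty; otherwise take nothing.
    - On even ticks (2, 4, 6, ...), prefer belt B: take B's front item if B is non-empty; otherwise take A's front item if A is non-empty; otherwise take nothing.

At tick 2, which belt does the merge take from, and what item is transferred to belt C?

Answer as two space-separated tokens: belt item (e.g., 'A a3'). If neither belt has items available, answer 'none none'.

Answer: B hook

Derivation:
Tick 1: prefer A, take reel from A; A=[plank,drum] B=[hook,beam] C=[reel]
Tick 2: prefer B, take hook from B; A=[plank,drum] B=[beam] C=[reel,hook]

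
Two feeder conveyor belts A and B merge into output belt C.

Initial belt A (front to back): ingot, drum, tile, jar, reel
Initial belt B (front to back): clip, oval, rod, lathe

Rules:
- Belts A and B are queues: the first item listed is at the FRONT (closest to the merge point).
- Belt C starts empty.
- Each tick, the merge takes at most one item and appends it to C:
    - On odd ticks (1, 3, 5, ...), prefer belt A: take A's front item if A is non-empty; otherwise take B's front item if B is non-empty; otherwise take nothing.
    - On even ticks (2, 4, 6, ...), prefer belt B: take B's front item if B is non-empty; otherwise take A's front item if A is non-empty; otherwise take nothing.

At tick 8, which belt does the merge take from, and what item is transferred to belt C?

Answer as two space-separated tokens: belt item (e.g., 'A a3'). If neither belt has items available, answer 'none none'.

Answer: B lathe

Derivation:
Tick 1: prefer A, take ingot from A; A=[drum,tile,jar,reel] B=[clip,oval,rod,lathe] C=[ingot]
Tick 2: prefer B, take clip from B; A=[drum,tile,jar,reel] B=[oval,rod,lathe] C=[ingot,clip]
Tick 3: prefer A, take drum from A; A=[tile,jar,reel] B=[oval,rod,lathe] C=[ingot,clip,drum]
Tick 4: prefer B, take oval from B; A=[tile,jar,reel] B=[rod,lathe] C=[ingot,clip,drum,oval]
Tick 5: prefer A, take tile from A; A=[jar,reel] B=[rod,lathe] C=[ingot,clip,drum,oval,tile]
Tick 6: prefer B, take rod from B; A=[jar,reel] B=[lathe] C=[ingot,clip,drum,oval,tile,rod]
Tick 7: prefer A, take jar from A; A=[reel] B=[lathe] C=[ingot,clip,drum,oval,tile,rod,jar]
Tick 8: prefer B, take lathe from B; A=[reel] B=[-] C=[ingot,clip,drum,oval,tile,rod,jar,lathe]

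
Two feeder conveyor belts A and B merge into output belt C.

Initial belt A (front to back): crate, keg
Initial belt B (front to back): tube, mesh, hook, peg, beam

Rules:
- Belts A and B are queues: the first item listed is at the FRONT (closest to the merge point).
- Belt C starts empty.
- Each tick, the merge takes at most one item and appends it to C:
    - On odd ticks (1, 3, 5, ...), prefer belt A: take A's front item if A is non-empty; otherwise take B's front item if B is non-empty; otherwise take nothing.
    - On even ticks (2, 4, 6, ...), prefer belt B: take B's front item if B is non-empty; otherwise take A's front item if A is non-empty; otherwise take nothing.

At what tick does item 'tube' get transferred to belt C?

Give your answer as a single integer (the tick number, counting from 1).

Tick 1: prefer A, take crate from A; A=[keg] B=[tube,mesh,hook,peg,beam] C=[crate]
Tick 2: prefer B, take tube from B; A=[keg] B=[mesh,hook,peg,beam] C=[crate,tube]

Answer: 2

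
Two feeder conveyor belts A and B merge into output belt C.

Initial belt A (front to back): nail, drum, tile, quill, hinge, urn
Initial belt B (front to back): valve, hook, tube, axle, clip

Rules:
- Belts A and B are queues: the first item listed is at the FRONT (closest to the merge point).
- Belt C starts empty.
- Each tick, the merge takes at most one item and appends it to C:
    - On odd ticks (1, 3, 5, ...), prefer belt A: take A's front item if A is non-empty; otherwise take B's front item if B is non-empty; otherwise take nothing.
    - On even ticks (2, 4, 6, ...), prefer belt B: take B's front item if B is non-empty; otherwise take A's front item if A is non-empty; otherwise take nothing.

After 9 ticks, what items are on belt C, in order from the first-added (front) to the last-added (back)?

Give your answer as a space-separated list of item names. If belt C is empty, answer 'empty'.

Tick 1: prefer A, take nail from A; A=[drum,tile,quill,hinge,urn] B=[valve,hook,tube,axle,clip] C=[nail]
Tick 2: prefer B, take valve from B; A=[drum,tile,quill,hinge,urn] B=[hook,tube,axle,clip] C=[nail,valve]
Tick 3: prefer A, take drum from A; A=[tile,quill,hinge,urn] B=[hook,tube,axle,clip] C=[nail,valve,drum]
Tick 4: prefer B, take hook from B; A=[tile,quill,hinge,urn] B=[tube,axle,clip] C=[nail,valve,drum,hook]
Tick 5: prefer A, take tile from A; A=[quill,hinge,urn] B=[tube,axle,clip] C=[nail,valve,drum,hook,tile]
Tick 6: prefer B, take tube from B; A=[quill,hinge,urn] B=[axle,clip] C=[nail,valve,drum,hook,tile,tube]
Tick 7: prefer A, take quill from A; A=[hinge,urn] B=[axle,clip] C=[nail,valve,drum,hook,tile,tube,quill]
Tick 8: prefer B, take axle from B; A=[hinge,urn] B=[clip] C=[nail,valve,drum,hook,tile,tube,quill,axle]
Tick 9: prefer A, take hinge from A; A=[urn] B=[clip] C=[nail,valve,drum,hook,tile,tube,quill,axle,hinge]

Answer: nail valve drum hook tile tube quill axle hinge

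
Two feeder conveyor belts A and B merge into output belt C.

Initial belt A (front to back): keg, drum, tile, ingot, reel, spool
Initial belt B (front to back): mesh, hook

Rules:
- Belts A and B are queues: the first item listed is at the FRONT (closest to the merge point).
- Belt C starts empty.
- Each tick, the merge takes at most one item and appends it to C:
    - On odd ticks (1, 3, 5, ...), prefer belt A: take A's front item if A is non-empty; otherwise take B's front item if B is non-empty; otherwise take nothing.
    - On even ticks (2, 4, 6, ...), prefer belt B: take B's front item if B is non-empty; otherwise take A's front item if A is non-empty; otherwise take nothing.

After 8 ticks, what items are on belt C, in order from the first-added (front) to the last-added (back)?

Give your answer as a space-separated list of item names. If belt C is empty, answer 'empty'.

Tick 1: prefer A, take keg from A; A=[drum,tile,ingot,reel,spool] B=[mesh,hook] C=[keg]
Tick 2: prefer B, take mesh from B; A=[drum,tile,ingot,reel,spool] B=[hook] C=[keg,mesh]
Tick 3: prefer A, take drum from A; A=[tile,ingot,reel,spool] B=[hook] C=[keg,mesh,drum]
Tick 4: prefer B, take hook from B; A=[tile,ingot,reel,spool] B=[-] C=[keg,mesh,drum,hook]
Tick 5: prefer A, take tile from A; A=[ingot,reel,spool] B=[-] C=[keg,mesh,drum,hook,tile]
Tick 6: prefer B, take ingot from A; A=[reel,spool] B=[-] C=[keg,mesh,drum,hook,tile,ingot]
Tick 7: prefer A, take reel from A; A=[spool] B=[-] C=[keg,mesh,drum,hook,tile,ingot,reel]
Tick 8: prefer B, take spool from A; A=[-] B=[-] C=[keg,mesh,drum,hook,tile,ingot,reel,spool]

Answer: keg mesh drum hook tile ingot reel spool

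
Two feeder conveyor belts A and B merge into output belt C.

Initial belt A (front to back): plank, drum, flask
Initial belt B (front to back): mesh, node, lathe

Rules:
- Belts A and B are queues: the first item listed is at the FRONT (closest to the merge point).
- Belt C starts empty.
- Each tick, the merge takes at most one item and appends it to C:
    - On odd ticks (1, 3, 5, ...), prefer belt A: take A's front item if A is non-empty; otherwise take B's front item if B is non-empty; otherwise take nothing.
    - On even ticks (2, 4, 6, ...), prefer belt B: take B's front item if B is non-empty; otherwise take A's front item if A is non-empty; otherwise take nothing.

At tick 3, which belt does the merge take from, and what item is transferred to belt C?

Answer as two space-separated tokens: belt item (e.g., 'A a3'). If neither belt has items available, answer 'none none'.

Tick 1: prefer A, take plank from A; A=[drum,flask] B=[mesh,node,lathe] C=[plank]
Tick 2: prefer B, take mesh from B; A=[drum,flask] B=[node,lathe] C=[plank,mesh]
Tick 3: prefer A, take drum from A; A=[flask] B=[node,lathe] C=[plank,mesh,drum]

Answer: A drum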